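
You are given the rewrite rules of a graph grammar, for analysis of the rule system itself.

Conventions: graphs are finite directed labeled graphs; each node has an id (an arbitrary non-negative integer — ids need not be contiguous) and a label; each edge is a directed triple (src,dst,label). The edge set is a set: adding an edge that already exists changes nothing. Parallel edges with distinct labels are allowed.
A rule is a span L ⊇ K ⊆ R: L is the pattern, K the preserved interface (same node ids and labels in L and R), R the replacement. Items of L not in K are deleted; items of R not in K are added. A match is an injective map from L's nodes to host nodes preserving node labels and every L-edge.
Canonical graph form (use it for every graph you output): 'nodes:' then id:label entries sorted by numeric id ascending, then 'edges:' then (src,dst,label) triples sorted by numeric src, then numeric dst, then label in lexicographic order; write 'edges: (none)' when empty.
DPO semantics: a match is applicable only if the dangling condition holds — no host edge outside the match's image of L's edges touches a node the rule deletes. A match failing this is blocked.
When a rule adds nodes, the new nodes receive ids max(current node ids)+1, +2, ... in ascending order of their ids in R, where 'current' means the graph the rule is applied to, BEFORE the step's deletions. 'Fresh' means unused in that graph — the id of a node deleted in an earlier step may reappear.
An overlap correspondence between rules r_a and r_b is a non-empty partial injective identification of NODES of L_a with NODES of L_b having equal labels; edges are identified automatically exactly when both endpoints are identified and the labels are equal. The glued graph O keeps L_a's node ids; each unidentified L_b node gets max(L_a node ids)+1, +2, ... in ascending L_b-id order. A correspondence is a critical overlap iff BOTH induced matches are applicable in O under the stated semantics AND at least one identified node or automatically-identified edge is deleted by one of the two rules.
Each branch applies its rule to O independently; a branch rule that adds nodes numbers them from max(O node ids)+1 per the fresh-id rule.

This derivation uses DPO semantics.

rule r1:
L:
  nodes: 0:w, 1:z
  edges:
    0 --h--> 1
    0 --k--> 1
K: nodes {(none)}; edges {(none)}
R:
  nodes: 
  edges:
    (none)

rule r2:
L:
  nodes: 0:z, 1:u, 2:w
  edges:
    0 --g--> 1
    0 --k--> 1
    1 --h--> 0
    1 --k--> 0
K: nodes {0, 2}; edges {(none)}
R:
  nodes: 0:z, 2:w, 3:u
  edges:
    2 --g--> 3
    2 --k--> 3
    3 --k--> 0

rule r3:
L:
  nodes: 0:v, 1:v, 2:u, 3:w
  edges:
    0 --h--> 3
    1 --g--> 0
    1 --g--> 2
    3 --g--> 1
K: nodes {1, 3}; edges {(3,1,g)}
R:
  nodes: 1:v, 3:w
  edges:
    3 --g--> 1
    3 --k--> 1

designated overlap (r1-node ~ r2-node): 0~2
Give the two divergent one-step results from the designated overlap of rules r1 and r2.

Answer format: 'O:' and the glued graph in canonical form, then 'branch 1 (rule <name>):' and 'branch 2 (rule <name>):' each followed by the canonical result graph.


O:
nodes: 0:w, 1:z, 2:z, 3:u
edges: (0,1,h); (0,1,k); (2,3,g); (2,3,k); (3,2,h); (3,2,k)
branch 1 (rule r1):
nodes: 2:z, 3:u
edges: (2,3,g); (2,3,k); (3,2,h); (3,2,k)
branch 2 (rule r2):
nodes: 0:w, 1:z, 2:z, 4:u
edges: (0,1,h); (0,1,k); (0,4,g); (0,4,k); (4,2,k)


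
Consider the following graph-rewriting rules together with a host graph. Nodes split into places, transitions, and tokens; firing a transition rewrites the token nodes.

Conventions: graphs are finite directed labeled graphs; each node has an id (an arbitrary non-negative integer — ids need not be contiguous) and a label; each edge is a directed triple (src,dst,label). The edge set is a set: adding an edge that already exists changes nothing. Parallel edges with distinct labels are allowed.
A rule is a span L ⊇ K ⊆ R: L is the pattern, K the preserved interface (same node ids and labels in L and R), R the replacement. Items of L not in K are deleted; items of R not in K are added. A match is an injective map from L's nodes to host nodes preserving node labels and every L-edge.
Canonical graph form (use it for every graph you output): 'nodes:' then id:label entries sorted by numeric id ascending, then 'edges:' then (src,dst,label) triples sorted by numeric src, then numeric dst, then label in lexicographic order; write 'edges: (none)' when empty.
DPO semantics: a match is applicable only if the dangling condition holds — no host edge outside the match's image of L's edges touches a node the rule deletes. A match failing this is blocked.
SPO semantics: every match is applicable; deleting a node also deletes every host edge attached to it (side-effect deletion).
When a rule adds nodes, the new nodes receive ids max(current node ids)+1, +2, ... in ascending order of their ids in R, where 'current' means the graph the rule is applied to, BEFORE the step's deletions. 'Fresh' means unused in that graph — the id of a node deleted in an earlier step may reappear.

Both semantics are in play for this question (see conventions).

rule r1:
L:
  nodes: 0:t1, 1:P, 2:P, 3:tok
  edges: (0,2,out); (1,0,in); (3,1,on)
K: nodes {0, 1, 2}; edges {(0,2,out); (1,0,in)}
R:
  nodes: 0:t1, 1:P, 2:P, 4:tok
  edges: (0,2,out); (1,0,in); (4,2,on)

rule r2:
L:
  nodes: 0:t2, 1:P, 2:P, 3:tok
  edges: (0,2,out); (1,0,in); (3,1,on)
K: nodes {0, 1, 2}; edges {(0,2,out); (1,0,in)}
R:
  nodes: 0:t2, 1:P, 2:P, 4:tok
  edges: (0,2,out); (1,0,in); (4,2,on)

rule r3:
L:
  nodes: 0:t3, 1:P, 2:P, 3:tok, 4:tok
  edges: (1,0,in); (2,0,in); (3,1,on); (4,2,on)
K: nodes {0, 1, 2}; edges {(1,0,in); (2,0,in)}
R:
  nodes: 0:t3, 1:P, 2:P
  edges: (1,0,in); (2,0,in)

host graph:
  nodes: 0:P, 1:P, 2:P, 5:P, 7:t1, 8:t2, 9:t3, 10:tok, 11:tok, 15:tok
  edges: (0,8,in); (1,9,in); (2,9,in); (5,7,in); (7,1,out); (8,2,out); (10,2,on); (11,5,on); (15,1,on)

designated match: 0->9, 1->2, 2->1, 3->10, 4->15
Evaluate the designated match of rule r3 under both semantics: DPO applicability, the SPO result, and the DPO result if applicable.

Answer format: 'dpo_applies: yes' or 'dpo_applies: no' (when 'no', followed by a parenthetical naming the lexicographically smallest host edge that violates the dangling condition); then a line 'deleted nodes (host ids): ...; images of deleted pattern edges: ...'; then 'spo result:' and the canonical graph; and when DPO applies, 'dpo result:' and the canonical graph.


dpo_applies: yes
deleted nodes (host ids): 10, 15; images of deleted pattern edges: (10,2,on); (15,1,on)
spo result:
nodes: 0:P, 1:P, 2:P, 5:P, 7:t1, 8:t2, 9:t3, 11:tok
edges: (0,8,in); (1,9,in); (2,9,in); (5,7,in); (7,1,out); (8,2,out); (11,5,on)
dpo result:
nodes: 0:P, 1:P, 2:P, 5:P, 7:t1, 8:t2, 9:t3, 11:tok
edges: (0,8,in); (1,9,in); (2,9,in); (5,7,in); (7,1,out); (8,2,out); (11,5,on)


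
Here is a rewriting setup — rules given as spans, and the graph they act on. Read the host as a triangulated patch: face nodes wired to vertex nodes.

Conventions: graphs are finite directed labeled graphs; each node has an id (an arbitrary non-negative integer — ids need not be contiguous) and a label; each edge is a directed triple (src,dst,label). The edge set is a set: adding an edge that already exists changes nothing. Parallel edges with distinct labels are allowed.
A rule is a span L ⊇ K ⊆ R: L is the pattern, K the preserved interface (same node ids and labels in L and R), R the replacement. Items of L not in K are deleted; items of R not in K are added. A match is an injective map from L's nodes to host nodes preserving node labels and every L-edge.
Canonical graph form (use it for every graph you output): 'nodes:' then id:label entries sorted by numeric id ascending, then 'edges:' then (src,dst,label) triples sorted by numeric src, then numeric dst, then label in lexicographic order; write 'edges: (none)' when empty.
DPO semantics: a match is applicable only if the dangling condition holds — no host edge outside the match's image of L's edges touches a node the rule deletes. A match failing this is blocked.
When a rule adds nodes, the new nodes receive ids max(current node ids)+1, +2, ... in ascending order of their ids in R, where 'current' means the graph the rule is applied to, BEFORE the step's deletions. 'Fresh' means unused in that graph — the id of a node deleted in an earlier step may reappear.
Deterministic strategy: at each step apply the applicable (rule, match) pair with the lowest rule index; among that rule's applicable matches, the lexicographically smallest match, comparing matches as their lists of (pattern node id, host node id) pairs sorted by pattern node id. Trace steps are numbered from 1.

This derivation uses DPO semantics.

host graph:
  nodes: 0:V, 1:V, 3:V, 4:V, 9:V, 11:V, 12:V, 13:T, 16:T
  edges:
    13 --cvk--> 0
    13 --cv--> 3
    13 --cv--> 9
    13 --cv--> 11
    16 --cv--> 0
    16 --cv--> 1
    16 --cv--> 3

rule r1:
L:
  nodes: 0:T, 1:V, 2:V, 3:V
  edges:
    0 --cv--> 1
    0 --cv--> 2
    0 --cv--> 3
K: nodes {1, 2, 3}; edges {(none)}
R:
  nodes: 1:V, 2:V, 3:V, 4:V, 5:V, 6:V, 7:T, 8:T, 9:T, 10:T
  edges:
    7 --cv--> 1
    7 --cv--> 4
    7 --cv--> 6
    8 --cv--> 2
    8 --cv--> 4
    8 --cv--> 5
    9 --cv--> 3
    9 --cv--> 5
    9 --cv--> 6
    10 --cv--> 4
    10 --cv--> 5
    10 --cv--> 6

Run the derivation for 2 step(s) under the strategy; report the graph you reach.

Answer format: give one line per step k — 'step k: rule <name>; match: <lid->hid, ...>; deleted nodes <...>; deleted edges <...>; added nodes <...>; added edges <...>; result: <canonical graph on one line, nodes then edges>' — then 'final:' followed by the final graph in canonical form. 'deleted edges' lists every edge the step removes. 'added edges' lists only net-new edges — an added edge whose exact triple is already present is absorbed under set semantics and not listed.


step 1: rule r1; match: 0->16, 1->0, 2->1, 3->3; deleted nodes 16; deleted edges (16,0,cv); (16,1,cv); (16,3,cv); added nodes 17, 18, 19, 20, 21, 22, 23; added edges (20,0,cv); (20,17,cv); (20,19,cv); (21,1,cv); (21,17,cv); (21,18,cv); (22,3,cv); (22,18,cv); (22,19,cv); (23,17,cv); (23,18,cv); (23,19,cv); result: nodes: 0:V, 1:V, 3:V, 4:V, 9:V, 11:V, 12:V, 13:T, 17:V, 18:V, 19:V, 20:T, 21:T, 22:T, 23:T edges: (13,0,cvk); (13,3,cv); (13,9,cv); (13,11,cv); (20,0,cv); (20,17,cv); (20,19,cv); (21,1,cv); (21,17,cv); (21,18,cv); (22,3,cv); (22,18,cv); (22,19,cv); (23,17,cv); (23,18,cv); (23,19,cv)
step 2: rule r1; match: 0->20, 1->0, 2->17, 3->19; deleted nodes 20; deleted edges (20,0,cv); (20,17,cv); (20,19,cv); added nodes 24, 25, 26, 27, 28, 29, 30; added edges (27,0,cv); (27,24,cv); (27,26,cv); (28,17,cv); (28,24,cv); (28,25,cv); (29,19,cv); (29,25,cv); (29,26,cv); (30,24,cv); (30,25,cv); (30,26,cv); result: nodes: 0:V, 1:V, 3:V, 4:V, 9:V, 11:V, 12:V, 13:T, 17:V, 18:V, 19:V, 21:T, 22:T, 23:T, 24:V, 25:V, 26:V, 27:T, 28:T, 29:T, 30:T edges: (13,0,cvk); (13,3,cv); (13,9,cv); (13,11,cv); (21,1,cv); (21,17,cv); (21,18,cv); (22,3,cv); (22,18,cv); (22,19,cv); (23,17,cv); (23,18,cv); (23,19,cv); (27,0,cv); (27,24,cv); (27,26,cv); (28,17,cv); (28,24,cv); (28,25,cv); (29,19,cv); (29,25,cv); (29,26,cv); (30,24,cv); (30,25,cv); (30,26,cv)
final:
nodes: 0:V, 1:V, 3:V, 4:V, 9:V, 11:V, 12:V, 13:T, 17:V, 18:V, 19:V, 21:T, 22:T, 23:T, 24:V, 25:V, 26:V, 27:T, 28:T, 29:T, 30:T
edges: (13,0,cvk); (13,3,cv); (13,9,cv); (13,11,cv); (21,1,cv); (21,17,cv); (21,18,cv); (22,3,cv); (22,18,cv); (22,19,cv); (23,17,cv); (23,18,cv); (23,19,cv); (27,0,cv); (27,24,cv); (27,26,cv); (28,17,cv); (28,24,cv); (28,25,cv); (29,19,cv); (29,25,cv); (29,26,cv); (30,24,cv); (30,25,cv); (30,26,cv)


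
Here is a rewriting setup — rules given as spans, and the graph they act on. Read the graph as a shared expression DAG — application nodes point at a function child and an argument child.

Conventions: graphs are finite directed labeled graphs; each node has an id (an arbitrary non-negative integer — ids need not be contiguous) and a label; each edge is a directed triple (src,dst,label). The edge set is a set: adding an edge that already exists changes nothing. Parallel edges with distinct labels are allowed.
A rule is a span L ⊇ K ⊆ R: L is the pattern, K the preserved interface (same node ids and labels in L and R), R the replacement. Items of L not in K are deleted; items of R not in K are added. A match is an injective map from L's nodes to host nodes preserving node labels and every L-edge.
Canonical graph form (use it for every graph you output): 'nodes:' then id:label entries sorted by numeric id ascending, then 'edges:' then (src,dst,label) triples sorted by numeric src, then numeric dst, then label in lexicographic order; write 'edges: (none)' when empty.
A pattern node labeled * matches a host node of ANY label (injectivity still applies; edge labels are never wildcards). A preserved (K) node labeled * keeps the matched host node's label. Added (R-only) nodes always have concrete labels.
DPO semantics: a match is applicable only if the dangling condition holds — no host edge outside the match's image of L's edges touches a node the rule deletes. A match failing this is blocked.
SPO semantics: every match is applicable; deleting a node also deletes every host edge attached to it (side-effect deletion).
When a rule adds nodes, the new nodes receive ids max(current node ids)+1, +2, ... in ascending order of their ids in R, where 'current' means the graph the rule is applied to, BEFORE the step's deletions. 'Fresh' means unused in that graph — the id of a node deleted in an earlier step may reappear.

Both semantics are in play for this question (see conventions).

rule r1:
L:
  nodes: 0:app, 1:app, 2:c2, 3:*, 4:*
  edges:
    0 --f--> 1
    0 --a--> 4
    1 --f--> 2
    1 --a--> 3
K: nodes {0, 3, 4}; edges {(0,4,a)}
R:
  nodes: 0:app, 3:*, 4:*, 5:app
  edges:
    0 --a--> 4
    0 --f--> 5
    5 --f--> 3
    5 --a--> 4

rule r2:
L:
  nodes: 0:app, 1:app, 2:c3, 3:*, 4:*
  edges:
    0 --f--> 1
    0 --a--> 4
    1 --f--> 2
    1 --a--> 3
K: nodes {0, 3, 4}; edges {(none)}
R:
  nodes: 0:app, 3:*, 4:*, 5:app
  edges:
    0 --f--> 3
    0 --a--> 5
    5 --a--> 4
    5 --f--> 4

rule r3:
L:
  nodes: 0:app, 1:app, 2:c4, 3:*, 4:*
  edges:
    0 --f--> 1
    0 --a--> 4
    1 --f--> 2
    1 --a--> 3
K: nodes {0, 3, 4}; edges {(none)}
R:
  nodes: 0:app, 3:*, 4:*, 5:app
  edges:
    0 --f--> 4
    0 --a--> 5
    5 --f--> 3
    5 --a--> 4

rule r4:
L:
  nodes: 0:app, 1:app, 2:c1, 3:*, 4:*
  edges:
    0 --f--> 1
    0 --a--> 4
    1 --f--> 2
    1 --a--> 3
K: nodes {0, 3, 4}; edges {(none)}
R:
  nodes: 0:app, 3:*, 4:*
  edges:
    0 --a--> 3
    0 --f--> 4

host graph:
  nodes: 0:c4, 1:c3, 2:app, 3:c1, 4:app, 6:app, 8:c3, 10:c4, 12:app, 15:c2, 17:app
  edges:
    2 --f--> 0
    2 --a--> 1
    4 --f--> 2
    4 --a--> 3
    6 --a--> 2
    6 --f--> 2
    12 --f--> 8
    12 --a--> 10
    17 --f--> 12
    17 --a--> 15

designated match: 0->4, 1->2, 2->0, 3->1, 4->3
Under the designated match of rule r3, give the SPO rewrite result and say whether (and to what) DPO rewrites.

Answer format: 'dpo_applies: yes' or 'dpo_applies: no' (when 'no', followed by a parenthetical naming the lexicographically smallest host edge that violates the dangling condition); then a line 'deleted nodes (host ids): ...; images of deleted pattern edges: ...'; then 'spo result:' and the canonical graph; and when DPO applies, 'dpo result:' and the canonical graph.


dpo_applies: no
(the rule deletes node 2, which keeps host edge (6,2,a) outside the match image — the dangling condition fails, DPO blocks; SPO proceeds and side-deletes such edges)
deleted nodes (host ids): 0, 2; images of deleted pattern edges: (2,0,f); (2,1,a); (4,2,f); (4,3,a)
spo result:
nodes: 1:c3, 3:c1, 4:app, 6:app, 8:c3, 10:c4, 12:app, 15:c2, 17:app, 18:app
edges: (4,3,f); (4,18,a); (12,8,f); (12,10,a); (17,12,f); (17,15,a); (18,1,f); (18,3,a)


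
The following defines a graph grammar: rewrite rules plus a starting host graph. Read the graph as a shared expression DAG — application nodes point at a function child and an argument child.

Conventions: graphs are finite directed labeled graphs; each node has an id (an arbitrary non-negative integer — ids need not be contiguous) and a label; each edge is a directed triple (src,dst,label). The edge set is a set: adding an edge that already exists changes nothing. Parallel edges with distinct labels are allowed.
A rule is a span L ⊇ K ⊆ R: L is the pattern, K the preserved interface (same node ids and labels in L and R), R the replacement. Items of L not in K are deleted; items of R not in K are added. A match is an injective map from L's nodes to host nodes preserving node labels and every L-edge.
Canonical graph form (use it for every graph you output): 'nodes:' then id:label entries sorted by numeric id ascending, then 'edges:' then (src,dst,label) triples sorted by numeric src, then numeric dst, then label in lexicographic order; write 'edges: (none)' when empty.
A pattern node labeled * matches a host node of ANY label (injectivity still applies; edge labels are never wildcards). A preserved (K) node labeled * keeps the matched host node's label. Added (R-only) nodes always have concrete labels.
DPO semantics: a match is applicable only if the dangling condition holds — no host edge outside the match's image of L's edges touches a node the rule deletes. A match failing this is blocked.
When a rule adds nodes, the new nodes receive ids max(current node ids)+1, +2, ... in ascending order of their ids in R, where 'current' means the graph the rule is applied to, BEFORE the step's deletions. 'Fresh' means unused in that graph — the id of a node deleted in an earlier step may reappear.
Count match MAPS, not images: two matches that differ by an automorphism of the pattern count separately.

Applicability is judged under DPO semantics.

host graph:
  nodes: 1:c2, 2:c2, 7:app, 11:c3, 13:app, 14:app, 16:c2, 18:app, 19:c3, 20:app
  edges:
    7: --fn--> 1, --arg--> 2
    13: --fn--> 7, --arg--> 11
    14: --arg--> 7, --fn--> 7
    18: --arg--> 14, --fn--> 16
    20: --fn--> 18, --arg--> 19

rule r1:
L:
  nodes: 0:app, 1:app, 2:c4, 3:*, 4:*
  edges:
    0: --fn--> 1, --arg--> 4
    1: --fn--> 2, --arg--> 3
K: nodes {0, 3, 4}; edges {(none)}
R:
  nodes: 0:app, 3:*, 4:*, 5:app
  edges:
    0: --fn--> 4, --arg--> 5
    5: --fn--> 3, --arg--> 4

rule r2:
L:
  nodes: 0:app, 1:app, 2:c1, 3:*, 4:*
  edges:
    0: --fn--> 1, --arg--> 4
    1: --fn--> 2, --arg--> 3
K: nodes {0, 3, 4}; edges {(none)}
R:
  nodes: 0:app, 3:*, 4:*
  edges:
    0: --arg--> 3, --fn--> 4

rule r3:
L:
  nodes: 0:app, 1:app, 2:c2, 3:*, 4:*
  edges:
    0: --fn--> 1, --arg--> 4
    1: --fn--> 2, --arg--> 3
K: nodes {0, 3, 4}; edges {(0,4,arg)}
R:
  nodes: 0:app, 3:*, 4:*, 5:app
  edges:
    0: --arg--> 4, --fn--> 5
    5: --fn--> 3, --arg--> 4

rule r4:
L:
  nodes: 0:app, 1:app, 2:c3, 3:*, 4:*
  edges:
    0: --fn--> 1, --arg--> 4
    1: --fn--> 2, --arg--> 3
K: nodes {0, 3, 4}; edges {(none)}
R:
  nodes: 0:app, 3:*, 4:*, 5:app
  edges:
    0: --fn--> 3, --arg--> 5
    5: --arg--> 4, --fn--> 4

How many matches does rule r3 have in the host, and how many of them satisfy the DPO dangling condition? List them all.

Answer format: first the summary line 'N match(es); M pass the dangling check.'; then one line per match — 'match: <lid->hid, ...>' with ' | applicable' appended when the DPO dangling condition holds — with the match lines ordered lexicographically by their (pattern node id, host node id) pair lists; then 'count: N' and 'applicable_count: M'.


2 match(es); 1 pass the dangling check.
match: 0->13, 1->7, 2->1, 3->2, 4->11
match: 0->20, 1->18, 2->16, 3->14, 4->19 | applicable
count: 2
applicable_count: 1


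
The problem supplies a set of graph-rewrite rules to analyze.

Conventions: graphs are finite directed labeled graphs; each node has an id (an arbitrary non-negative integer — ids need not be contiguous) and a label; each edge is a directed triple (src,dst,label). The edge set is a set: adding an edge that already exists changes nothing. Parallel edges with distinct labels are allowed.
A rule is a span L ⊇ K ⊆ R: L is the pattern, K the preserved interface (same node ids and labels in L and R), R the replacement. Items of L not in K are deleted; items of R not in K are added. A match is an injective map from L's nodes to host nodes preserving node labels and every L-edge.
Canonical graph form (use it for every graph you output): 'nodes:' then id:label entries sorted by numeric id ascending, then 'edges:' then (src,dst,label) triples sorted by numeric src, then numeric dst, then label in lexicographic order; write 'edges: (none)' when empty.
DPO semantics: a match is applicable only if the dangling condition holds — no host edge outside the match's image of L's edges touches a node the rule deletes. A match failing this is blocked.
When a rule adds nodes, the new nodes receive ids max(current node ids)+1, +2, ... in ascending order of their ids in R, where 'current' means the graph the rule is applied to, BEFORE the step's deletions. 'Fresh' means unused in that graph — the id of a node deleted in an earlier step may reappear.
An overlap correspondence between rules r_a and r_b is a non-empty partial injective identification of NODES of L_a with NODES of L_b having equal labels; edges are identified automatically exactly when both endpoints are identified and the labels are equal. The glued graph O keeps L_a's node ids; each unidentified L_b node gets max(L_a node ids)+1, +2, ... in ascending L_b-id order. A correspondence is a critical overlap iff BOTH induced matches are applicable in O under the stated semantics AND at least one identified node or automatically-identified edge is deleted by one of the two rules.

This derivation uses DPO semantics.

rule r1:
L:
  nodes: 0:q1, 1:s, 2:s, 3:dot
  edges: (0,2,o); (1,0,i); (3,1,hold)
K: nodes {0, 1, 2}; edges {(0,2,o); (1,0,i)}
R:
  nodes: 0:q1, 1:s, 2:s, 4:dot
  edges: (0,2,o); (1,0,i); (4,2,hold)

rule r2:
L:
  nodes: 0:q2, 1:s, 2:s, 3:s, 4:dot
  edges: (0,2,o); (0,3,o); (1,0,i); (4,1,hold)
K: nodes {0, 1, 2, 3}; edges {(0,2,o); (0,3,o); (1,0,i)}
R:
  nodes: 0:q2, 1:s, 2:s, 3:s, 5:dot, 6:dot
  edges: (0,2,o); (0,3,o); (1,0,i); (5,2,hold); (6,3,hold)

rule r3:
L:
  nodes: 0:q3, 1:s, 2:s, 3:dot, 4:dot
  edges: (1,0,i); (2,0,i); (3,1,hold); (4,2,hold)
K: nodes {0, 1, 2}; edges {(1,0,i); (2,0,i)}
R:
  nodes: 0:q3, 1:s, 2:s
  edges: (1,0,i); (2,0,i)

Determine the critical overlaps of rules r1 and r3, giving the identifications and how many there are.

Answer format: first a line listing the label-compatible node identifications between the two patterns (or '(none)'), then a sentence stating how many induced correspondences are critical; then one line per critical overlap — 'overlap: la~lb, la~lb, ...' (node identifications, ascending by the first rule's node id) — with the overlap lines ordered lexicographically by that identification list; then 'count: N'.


label-compatible node identifications between L(r1) and L(r3): 1~1, 1~2, 2~1, 2~2, 3~3, 3~4
4 of the induced correspondences are critical overlaps of r1 and r3.
overlap: 1~1, 2~2, 3~3
overlap: 1~1, 3~3
overlap: 1~2, 2~1, 3~4
overlap: 1~2, 3~4
count: 4


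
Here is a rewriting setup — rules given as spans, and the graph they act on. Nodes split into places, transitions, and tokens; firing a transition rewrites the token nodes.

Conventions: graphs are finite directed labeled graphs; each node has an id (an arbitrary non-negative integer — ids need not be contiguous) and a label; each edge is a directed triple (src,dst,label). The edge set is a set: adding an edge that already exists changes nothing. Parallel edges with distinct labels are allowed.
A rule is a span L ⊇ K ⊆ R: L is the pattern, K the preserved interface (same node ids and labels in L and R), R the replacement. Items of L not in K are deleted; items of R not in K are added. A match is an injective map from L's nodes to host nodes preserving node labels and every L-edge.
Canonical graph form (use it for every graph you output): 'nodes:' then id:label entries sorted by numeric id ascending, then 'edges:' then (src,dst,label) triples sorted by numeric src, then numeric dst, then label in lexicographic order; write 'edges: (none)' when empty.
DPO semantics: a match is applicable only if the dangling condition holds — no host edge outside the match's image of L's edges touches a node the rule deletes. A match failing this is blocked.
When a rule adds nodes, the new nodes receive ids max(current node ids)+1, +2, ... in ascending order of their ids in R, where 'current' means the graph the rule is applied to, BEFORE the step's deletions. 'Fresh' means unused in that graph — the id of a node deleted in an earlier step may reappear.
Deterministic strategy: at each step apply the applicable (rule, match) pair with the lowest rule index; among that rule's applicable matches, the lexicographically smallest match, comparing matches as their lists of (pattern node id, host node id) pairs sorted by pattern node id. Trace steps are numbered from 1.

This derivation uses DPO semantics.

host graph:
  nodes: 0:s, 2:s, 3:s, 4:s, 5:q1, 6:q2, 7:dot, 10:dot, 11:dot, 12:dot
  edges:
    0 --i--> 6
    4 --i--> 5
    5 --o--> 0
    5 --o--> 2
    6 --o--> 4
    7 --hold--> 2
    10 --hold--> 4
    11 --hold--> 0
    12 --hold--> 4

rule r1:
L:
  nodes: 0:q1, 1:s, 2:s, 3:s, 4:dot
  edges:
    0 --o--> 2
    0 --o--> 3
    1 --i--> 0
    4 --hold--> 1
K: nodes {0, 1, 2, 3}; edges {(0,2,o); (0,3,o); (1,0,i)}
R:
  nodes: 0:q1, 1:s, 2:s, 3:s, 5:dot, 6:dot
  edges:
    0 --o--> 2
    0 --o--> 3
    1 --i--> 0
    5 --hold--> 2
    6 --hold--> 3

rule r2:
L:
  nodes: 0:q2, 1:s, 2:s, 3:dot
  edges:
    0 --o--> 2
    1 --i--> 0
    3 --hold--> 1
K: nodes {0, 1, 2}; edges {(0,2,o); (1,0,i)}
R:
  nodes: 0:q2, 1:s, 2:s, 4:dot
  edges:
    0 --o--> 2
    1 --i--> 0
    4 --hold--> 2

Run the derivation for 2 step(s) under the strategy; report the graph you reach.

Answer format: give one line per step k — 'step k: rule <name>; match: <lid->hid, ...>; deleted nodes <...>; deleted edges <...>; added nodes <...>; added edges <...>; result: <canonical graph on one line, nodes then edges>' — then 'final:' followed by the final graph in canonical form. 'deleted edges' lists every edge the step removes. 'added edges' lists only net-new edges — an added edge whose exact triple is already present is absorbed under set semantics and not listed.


step 1: rule r1; match: 0->5, 1->4, 2->0, 3->2, 4->10; deleted nodes 10; deleted edges (10,4,hold); added nodes 13, 14; added edges (13,0,hold); (14,2,hold); result: nodes: 0:s, 2:s, 3:s, 4:s, 5:q1, 6:q2, 7:dot, 11:dot, 12:dot, 13:dot, 14:dot edges: (0,6,i); (4,5,i); (5,0,o); (5,2,o); (6,4,o); (7,2,hold); (11,0,hold); (12,4,hold); (13,0,hold); (14,2,hold)
step 2: rule r1; match: 0->5, 1->4, 2->0, 3->2, 4->12; deleted nodes 12; deleted edges (12,4,hold); added nodes 15, 16; added edges (15,0,hold); (16,2,hold); result: nodes: 0:s, 2:s, 3:s, 4:s, 5:q1, 6:q2, 7:dot, 11:dot, 13:dot, 14:dot, 15:dot, 16:dot edges: (0,6,i); (4,5,i); (5,0,o); (5,2,o); (6,4,o); (7,2,hold); (11,0,hold); (13,0,hold); (14,2,hold); (15,0,hold); (16,2,hold)
final:
nodes: 0:s, 2:s, 3:s, 4:s, 5:q1, 6:q2, 7:dot, 11:dot, 13:dot, 14:dot, 15:dot, 16:dot
edges: (0,6,i); (4,5,i); (5,0,o); (5,2,o); (6,4,o); (7,2,hold); (11,0,hold); (13,0,hold); (14,2,hold); (15,0,hold); (16,2,hold)


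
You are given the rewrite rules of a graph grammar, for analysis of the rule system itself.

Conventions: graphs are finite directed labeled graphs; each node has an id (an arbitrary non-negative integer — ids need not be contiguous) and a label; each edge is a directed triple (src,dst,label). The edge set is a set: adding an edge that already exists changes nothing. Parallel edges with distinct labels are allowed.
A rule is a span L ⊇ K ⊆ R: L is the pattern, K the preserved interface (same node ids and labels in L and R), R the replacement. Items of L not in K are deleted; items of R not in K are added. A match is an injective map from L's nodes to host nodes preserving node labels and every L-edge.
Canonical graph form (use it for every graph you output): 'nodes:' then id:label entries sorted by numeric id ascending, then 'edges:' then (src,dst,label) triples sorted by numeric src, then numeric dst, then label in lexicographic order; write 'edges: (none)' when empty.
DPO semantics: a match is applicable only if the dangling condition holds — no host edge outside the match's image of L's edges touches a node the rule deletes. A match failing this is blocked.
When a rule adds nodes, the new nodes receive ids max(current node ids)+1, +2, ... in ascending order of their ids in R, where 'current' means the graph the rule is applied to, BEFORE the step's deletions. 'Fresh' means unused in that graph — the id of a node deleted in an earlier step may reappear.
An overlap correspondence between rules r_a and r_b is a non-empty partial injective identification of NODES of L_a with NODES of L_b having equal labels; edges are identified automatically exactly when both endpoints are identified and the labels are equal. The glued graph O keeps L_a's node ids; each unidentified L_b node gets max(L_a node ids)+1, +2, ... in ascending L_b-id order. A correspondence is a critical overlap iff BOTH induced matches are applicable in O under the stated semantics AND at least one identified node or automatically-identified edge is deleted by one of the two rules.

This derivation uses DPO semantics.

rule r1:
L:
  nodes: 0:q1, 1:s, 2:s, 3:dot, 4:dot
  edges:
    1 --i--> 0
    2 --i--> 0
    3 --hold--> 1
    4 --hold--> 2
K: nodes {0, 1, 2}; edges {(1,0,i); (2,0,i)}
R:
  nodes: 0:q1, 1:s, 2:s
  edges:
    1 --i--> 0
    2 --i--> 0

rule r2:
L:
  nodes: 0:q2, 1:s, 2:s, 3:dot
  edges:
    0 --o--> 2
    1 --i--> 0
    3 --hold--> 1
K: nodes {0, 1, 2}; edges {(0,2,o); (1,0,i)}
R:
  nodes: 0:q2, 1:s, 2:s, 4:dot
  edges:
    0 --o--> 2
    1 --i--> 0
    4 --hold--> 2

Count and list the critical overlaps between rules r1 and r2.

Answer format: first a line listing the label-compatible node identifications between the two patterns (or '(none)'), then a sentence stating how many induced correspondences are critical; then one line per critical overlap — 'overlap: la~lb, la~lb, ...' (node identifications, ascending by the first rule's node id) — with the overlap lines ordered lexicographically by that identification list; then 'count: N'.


label-compatible node identifications between L(r1) and L(r2): 1~1, 1~2, 2~1, 2~2, 3~3, 4~3
4 of the induced correspondences are critical overlaps of r1 and r2.
overlap: 1~1, 2~2, 3~3
overlap: 1~1, 3~3
overlap: 1~2, 2~1, 4~3
overlap: 2~1, 4~3
count: 4


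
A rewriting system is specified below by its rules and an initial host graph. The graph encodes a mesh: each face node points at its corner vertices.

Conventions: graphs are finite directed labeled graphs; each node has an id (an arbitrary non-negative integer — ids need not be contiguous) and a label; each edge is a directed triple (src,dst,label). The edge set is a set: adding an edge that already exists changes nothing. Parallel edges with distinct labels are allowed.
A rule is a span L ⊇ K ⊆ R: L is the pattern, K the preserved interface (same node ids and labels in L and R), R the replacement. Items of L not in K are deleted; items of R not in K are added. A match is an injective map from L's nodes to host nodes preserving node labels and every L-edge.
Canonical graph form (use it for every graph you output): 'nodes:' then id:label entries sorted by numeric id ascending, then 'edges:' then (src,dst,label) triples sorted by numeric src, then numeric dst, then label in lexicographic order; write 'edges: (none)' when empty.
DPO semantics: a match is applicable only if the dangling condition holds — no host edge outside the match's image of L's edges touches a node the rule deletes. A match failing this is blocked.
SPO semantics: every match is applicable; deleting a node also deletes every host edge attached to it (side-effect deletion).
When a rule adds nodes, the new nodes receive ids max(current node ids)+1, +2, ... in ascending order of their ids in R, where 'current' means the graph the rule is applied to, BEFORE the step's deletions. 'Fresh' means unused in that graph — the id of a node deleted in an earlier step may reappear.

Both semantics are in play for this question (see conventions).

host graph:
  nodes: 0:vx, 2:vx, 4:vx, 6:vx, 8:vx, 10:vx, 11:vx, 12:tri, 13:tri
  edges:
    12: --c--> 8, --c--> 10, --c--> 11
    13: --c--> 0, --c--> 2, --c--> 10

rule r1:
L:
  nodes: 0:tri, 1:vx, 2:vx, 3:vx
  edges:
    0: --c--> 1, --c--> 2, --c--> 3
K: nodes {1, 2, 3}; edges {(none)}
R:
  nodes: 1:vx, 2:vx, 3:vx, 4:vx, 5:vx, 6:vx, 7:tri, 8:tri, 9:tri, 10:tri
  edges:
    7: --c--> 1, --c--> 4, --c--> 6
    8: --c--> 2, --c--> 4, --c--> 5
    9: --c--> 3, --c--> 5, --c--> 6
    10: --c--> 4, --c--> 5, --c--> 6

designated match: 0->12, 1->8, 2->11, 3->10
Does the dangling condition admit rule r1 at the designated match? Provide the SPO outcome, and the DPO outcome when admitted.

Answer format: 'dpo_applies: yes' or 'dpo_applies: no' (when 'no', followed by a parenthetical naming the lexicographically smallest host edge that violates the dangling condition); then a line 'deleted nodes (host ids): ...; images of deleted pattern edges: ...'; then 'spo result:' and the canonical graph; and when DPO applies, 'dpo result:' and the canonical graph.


dpo_applies: yes
deleted nodes (host ids): 12; images of deleted pattern edges: (12,8,c); (12,10,c); (12,11,c)
spo result:
nodes: 0:vx, 2:vx, 4:vx, 6:vx, 8:vx, 10:vx, 11:vx, 13:tri, 14:vx, 15:vx, 16:vx, 17:tri, 18:tri, 19:tri, 20:tri
edges: (13,0,c); (13,2,c); (13,10,c); (17,8,c); (17,14,c); (17,16,c); (18,11,c); (18,14,c); (18,15,c); (19,10,c); (19,15,c); (19,16,c); (20,14,c); (20,15,c); (20,16,c)
dpo result:
nodes: 0:vx, 2:vx, 4:vx, 6:vx, 8:vx, 10:vx, 11:vx, 13:tri, 14:vx, 15:vx, 16:vx, 17:tri, 18:tri, 19:tri, 20:tri
edges: (13,0,c); (13,2,c); (13,10,c); (17,8,c); (17,14,c); (17,16,c); (18,11,c); (18,14,c); (18,15,c); (19,10,c); (19,15,c); (19,16,c); (20,14,c); (20,15,c); (20,16,c)


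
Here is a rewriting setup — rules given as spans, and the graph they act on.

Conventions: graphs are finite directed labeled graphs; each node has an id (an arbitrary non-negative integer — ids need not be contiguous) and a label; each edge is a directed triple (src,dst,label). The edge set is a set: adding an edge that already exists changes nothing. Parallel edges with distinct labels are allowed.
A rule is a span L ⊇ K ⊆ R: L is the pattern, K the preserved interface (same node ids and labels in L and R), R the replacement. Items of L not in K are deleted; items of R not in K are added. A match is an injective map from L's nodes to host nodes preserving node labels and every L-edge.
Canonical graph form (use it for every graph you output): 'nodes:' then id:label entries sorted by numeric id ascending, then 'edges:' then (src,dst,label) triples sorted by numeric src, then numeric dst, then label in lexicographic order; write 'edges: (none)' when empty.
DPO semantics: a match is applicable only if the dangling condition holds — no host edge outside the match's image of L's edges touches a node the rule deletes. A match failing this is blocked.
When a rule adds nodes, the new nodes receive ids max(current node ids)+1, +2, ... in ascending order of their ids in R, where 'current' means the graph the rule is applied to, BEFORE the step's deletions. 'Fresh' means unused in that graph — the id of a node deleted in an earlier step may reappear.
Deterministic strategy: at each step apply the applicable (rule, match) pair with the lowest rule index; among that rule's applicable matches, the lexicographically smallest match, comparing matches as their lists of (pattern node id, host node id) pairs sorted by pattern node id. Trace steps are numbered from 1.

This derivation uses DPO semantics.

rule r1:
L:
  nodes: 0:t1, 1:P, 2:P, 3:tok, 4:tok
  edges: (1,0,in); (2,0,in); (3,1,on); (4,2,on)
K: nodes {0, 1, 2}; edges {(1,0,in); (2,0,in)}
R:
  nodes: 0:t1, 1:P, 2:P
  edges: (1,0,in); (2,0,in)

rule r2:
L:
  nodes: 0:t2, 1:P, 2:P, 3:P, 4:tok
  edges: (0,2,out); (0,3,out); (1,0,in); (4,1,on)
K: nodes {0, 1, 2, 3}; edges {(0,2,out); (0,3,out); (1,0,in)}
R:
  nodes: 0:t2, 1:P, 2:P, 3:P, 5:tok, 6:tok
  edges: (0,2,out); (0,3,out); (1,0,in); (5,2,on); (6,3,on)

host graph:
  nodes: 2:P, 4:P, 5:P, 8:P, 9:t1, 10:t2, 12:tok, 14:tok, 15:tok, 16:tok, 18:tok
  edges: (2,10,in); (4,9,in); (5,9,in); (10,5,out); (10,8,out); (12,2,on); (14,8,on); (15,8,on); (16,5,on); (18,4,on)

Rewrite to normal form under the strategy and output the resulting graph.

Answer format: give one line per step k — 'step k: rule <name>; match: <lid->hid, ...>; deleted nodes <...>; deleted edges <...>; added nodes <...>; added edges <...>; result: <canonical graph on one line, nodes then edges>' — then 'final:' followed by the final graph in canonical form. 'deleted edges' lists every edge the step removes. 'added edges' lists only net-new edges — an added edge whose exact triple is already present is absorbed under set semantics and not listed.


step 1: rule r1; match: 0->9, 1->4, 2->5, 3->18, 4->16; deleted nodes 16, 18; deleted edges (16,5,on); (18,4,on); added nodes (none); added edges (none); result: nodes: 2:P, 4:P, 5:P, 8:P, 9:t1, 10:t2, 12:tok, 14:tok, 15:tok edges: (2,10,in); (4,9,in); (5,9,in); (10,5,out); (10,8,out); (12,2,on); (14,8,on); (15,8,on)
step 2: rule r2; match: 0->10, 1->2, 2->5, 3->8, 4->12; deleted nodes 12; deleted edges (12,2,on); added nodes 16, 17; added edges (16,5,on); (17,8,on); result: nodes: 2:P, 4:P, 5:P, 8:P, 9:t1, 10:t2, 14:tok, 15:tok, 16:tok, 17:tok edges: (2,10,in); (4,9,in); (5,9,in); (10,5,out); (10,8,out); (14,8,on); (15,8,on); (16,5,on); (17,8,on)
final:
nodes: 2:P, 4:P, 5:P, 8:P, 9:t1, 10:t2, 14:tok, 15:tok, 16:tok, 17:tok
edges: (2,10,in); (4,9,in); (5,9,in); (10,5,out); (10,8,out); (14,8,on); (15,8,on); (16,5,on); (17,8,on)


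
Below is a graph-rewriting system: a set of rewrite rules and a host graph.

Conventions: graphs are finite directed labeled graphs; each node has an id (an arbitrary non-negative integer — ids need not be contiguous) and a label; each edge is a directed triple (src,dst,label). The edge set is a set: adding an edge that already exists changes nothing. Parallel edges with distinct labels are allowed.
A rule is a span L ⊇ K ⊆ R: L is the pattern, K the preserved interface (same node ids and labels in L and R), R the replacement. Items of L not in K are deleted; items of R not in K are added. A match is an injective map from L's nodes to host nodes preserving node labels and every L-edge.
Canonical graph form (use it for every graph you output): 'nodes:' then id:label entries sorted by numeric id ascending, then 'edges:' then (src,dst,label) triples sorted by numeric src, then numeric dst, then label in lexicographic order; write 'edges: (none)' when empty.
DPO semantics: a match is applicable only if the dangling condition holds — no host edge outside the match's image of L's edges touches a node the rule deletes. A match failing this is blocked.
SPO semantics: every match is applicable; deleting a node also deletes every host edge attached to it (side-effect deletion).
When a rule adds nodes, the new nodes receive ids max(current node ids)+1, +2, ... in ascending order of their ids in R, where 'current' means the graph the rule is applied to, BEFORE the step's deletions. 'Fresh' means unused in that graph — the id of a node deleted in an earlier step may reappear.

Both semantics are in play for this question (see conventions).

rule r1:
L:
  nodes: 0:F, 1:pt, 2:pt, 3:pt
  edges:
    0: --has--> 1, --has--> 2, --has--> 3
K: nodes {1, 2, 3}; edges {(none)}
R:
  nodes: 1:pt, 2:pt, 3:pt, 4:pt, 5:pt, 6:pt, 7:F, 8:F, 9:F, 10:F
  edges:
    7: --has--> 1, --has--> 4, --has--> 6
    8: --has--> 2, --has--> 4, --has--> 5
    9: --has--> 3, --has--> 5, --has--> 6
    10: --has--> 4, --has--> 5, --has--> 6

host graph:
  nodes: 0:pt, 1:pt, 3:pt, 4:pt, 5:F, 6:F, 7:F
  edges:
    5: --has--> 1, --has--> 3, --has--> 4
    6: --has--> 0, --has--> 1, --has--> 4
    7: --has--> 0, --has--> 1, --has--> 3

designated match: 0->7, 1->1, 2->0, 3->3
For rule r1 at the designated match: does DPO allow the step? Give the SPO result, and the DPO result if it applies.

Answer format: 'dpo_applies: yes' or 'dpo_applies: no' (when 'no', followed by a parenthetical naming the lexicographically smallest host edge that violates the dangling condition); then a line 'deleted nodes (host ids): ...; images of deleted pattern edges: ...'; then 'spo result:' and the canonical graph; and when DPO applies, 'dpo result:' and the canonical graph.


dpo_applies: yes
deleted nodes (host ids): 7; images of deleted pattern edges: (7,0,has); (7,1,has); (7,3,has)
spo result:
nodes: 0:pt, 1:pt, 3:pt, 4:pt, 5:F, 6:F, 8:pt, 9:pt, 10:pt, 11:F, 12:F, 13:F, 14:F
edges: (5,1,has); (5,3,has); (5,4,has); (6,0,has); (6,1,has); (6,4,has); (11,1,has); (11,8,has); (11,10,has); (12,0,has); (12,8,has); (12,9,has); (13,3,has); (13,9,has); (13,10,has); (14,8,has); (14,9,has); (14,10,has)
dpo result:
nodes: 0:pt, 1:pt, 3:pt, 4:pt, 5:F, 6:F, 8:pt, 9:pt, 10:pt, 11:F, 12:F, 13:F, 14:F
edges: (5,1,has); (5,3,has); (5,4,has); (6,0,has); (6,1,has); (6,4,has); (11,1,has); (11,8,has); (11,10,has); (12,0,has); (12,8,has); (12,9,has); (13,3,has); (13,9,has); (13,10,has); (14,8,has); (14,9,has); (14,10,has)
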